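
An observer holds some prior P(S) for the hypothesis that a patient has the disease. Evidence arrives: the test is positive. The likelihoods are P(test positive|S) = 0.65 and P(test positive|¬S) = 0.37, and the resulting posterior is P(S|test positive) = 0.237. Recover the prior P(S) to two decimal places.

P(S) = 0.15

In odds form, posterior odds = prior odds × likelihood ratio, so prior odds = posterior odds ÷ LR.
Posterior odds = 0.237/(1−0.237) = 0.3106. LR = 0.65/0.37 = 1.7568.
Prior odds = 0.3106/1.7568 = 0.1768, so P(S) = 0.1768/(1+0.1768) ≈ 0.15.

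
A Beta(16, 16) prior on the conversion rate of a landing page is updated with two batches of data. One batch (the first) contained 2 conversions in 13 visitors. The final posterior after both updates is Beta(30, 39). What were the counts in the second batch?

12 conversions and 12 bounces

Because Beta–binomial updating is additive in the counts, the combined data contributed (α_post−α_prior, β_post−β_prior) successes and failures.
Total across both batches: 30−16=14 conversions, 39−16=23 bounces.
Subtract the first batch: 14−2=12 conversions and 23−11=12 bounces.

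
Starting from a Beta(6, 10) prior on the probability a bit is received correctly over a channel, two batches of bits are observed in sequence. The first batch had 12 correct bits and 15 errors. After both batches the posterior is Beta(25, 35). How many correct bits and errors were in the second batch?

7 correct bits and 10 errors

Sequential conjugate updates are equivalent to a single update on the pooled data, so total successes = posterior α − prior α and total failures = posterior β − prior β.
Total across both batches: 25−6=19 correct bits, 35−10=25 errors.
Subtract the first batch: 19−12=7 correct bits and 25−15=10 errors.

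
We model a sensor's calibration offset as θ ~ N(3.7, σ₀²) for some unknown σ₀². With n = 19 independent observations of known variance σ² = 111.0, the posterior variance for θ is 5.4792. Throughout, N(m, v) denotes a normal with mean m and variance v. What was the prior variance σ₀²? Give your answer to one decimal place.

σ₀² = 88.2

For the Normal–Normal model with known σ², precisions add: τ_n = τ₀ + n/σ².
So 1/σ₀² = 1/5.4792 − 19/111.0 = 0.182508 − 0.171171 = 0.011337.
Hence σ₀² = 1/0.011337 ≈ 88.2.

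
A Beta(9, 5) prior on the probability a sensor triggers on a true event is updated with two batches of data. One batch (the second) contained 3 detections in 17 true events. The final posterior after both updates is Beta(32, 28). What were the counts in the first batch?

Because Beta–binomial updating is additive in the counts, the combined data contributed (α_post−α_prior, β_post−β_prior) successes and failures.
Total across both batches: 32−9=23 detections, 28−5=23 misses.
Subtract the second batch: 23−3=20 detections and 23−14=9 misses.

20 detections and 9 misses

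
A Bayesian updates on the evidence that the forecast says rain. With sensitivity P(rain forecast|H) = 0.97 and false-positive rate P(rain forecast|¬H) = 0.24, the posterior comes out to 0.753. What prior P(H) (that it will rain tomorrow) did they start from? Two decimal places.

In odds form, posterior odds = prior odds × likelihood ratio, so prior odds = posterior odds ÷ LR.
Posterior odds = 0.753/(1−0.753) = 3.0486. LR = 0.97/0.24 = 4.0417.
Prior odds = 3.0486/4.0417 = 0.7543, so P(H) = 0.7543/(1+0.7543) ≈ 0.43.

P(H) = 0.43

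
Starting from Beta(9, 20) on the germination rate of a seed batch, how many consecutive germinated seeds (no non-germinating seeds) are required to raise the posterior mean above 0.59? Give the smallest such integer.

k = 20

After k germinated seeds and 0 non-germinating seeds the posterior is Beta(9+k, 20), with mean (9+k)/(9+20+k).
Set (9+k)/(29+k) > 0.59 and solve: k > (0.59·29 − 9)/(1 − 0.59) = 19.780.
The smallest integer exceeding 19.780 is 20.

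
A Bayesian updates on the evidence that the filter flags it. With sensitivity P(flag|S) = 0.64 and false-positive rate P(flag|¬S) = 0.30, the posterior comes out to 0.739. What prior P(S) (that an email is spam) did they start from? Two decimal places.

Bayes' rule in odds form gives O(S|E) = O(S)·[P(E|S)/P(E|¬S)], hence O(S) = O(S|E)/LR.
Posterior odds = 0.739/(1−0.739) = 2.8314. LR = 0.64/0.30 = 2.1333.
Prior odds = 2.8314/2.1333 = 1.3272, so P(S) = 1.3272/(1+1.3272) ≈ 0.57.

P(S) = 0.57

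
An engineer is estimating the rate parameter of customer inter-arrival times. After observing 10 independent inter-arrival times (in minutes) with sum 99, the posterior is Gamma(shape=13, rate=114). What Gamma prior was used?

For an exponential likelihood with a Gamma(α, β) prior on the rate, n observations with total T give posterior Gamma(α+n, β+T).
So α = 13 − 10 = 3 and β = 114 − 99 = 15.

Gamma(shape=3, rate=15)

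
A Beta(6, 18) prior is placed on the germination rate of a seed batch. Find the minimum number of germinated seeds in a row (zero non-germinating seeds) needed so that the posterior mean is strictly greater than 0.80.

After k germinated seeds and 0 non-germinating seeds the posterior is Beta(6+k, 18), with mean (6+k)/(6+18+k).
Set (6+k)/(24+k) > 0.80 and solve: k > (0.80·24 − 6)/(1 − 0.80) = 66.000.
The smallest integer exceeding 66.000 is 67, and checking k=67: (73)/(91) = 0.8022 > 0.80.

k = 67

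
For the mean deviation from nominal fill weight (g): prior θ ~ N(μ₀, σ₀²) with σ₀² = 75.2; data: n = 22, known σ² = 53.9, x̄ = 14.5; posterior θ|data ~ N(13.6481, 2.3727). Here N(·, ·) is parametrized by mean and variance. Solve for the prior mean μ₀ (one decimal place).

μ₀ = -12.5

With known observation variance, the Normal–Normal posterior has precision τ_n = τ₀ + n/σ² and mean μ_n = (τ₀μ₀ + (n/σ²)x̄)/τ_n.
Here τ₀ = 1/75.2 = 0.013298 and τ_data = 22/53.9 = 0.408163, so τ_n = 0.421461.
Rearranging for μ₀: μ₀ = (μ_n·τ_n − τ_data·x̄)/τ₀ = (13.6481·0.421461 − 0.408163·14.5) / 0.013298 = -0.166222/0.013298 ≈ -12.5.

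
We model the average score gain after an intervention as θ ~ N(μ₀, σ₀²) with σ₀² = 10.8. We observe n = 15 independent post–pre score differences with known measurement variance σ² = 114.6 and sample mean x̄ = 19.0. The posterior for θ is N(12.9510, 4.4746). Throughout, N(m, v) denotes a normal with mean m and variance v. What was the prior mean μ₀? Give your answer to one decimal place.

μ₀ = 4.4

The posterior mean is a precision-weighted average: μ_n = (τ₀μ₀ + τ_data·x̄)/(τ₀+τ_data), with τ₀=1/σ₀² and τ_data=n/σ².
Here τ₀ = 1/10.8 = 0.092593 and τ_data = 15/114.6 = 0.130890, so τ_n = 0.223483.
Rearranging for μ₀: μ₀ = (μ_n·τ_n − τ_data·x̄)/τ₀ = (12.9510·0.223483 − 0.130890·19.0) / 0.092593 = 0.407418/0.092593 ≈ 4.4.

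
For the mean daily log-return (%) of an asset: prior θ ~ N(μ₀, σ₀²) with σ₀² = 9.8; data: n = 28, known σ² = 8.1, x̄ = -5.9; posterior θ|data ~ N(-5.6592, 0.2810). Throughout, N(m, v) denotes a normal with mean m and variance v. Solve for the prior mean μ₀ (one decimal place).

With known observation variance, the Normal–Normal posterior has precision τ_n = τ₀ + n/σ² and mean μ_n = (τ₀μ₀ + (n/σ²)x̄)/τ_n.
Here τ₀ = 1/9.8 = 0.102041 and τ_data = 28/8.1 = 3.456790, so τ_n = 3.558831.
Rearranging for μ₀: μ₀ = (μ_n·τ_n − τ_data·x̄)/τ₀ = (-5.6592·3.558831 − 3.456790·-5.9) / 0.102041 = 0.254925/0.102041 ≈ 2.5.

μ₀ = 2.5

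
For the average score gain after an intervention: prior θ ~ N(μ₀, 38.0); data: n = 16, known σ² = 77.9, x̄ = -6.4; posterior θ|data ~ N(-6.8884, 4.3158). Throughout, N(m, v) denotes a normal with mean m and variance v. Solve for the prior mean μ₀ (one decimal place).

μ₀ = -10.7

With known observation variance, the Normal–Normal posterior has precision τ_n = τ₀ + n/σ² and mean μ_n = (τ₀μ₀ + (n/σ²)x̄)/τ_n.
Here τ₀ = 1/38.0 = 0.026316 and τ_data = 16/77.9 = 0.205392, so τ_n = 0.231708.
Rearranging for μ₀: μ₀ = (μ_n·τ_n − τ_data·x̄)/τ₀ = (-6.8884·0.231708 − 0.205392·-6.4) / 0.026316 = -0.281589/0.026316 ≈ -10.7.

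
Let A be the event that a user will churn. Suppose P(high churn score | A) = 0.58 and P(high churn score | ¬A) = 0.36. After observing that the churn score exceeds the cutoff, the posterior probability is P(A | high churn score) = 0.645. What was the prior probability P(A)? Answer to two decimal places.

P(A) = 0.53

In odds form, posterior odds = prior odds × likelihood ratio, so prior odds = posterior odds ÷ LR.
Posterior odds = 0.645/(1−0.645) = 1.8169. LR = 0.58/0.36 = 1.6111.
Prior odds = 1.8169/1.6111 = 1.1277, so P(A) = 1.1277/(1+1.1277) ≈ 0.53.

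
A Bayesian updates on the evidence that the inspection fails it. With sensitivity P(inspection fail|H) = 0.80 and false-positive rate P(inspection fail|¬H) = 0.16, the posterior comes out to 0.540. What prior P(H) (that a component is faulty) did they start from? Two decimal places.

P(H) = 0.19

Bayes' rule in odds form gives O(H|E) = O(H)·[P(E|H)/P(E|¬H)], hence O(H) = O(H|E)/LR.
Posterior odds = 0.540/(1−0.540) = 1.1739. LR = 0.80/0.16 = 5.0000.
Prior odds = 1.1739/5.0000 = 0.2348, so P(H) = 0.2348/(1+0.2348) ≈ 0.19.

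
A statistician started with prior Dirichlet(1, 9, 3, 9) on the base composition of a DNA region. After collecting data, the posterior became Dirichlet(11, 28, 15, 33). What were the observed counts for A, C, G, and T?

For a Dirichlet(α) prior with multinomial counts c, the posterior is Dirichlet(α + c) componentwise.
Counts are posterior − prior componentwise: 11−1=10, 28−9=19, 15−3=12, 33−9=24.

counts (10, 19, 12, 24)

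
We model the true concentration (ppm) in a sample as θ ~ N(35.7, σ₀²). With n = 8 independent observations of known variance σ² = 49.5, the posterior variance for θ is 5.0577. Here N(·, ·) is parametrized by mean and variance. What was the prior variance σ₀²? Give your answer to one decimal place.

σ₀² = 27.7

For the Normal–Normal model with known σ², precisions add: τ_n = τ₀ + n/σ².
So 1/σ₀² = 1/5.0577 − 8/49.5 = 0.197718 − 0.161616 = 0.036102.
Hence σ₀² = 1/0.036102 ≈ 27.7.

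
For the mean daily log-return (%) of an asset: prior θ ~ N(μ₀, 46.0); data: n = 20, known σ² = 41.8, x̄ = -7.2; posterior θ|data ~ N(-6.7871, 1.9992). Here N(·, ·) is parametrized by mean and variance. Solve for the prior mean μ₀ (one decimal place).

The posterior mean is a precision-weighted average: μ_n = (τ₀μ₀ + τ_data·x̄)/(τ₀+τ_data), with τ₀=1/σ₀² and τ_data=n/σ².
Here τ₀ = 1/46.0 = 0.021739 and τ_data = 20/41.8 = 0.478469, so τ_n = 0.500208.
Rearranging for μ₀: μ₀ = (μ_n·τ_n − τ_data·x̄)/τ₀ = (-6.7871·0.500208 − 0.478469·-7.2) / 0.021739 = 0.050015/0.021739 ≈ 2.3.

μ₀ = 2.3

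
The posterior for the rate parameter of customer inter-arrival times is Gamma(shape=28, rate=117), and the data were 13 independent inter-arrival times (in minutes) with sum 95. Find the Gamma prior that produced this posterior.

For an exponential likelihood with a Gamma(α, β) prior on the rate, n observations with total T give posterior Gamma(α+n, β+T).
So α = 28 − 13 = 15 and β = 117 − 95 = 22.

Gamma(shape=15, rate=22)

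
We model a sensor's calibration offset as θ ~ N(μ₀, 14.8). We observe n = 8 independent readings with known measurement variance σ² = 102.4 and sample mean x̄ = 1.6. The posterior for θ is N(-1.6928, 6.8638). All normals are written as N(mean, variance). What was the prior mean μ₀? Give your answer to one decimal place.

μ₀ = -5.5

With known observation variance, the Normal–Normal posterior has precision τ_n = τ₀ + n/σ² and mean μ_n = (τ₀μ₀ + (n/σ²)x̄)/τ_n.
Here τ₀ = 1/14.8 = 0.067568 and τ_data = 8/102.4 = 0.078125, so τ_n = 0.145693.
Rearranging for μ₀: μ₀ = (μ_n·τ_n − τ_data·x̄)/τ₀ = (-1.6928·0.145693 − 0.078125·1.6) / 0.067568 = -0.371629/0.067568 ≈ -5.5.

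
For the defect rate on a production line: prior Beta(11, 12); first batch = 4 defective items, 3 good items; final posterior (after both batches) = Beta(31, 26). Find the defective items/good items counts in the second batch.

16 defective items and 11 good items

Sequential conjugate updates are equivalent to a single update on the pooled data, so total successes = posterior α − prior α and total failures = posterior β − prior β.
Total across both batches: 31−11=20 defective items, 26−12=14 good items.
Subtract the first batch: 20−4=16 defective items and 14−3=11 good items.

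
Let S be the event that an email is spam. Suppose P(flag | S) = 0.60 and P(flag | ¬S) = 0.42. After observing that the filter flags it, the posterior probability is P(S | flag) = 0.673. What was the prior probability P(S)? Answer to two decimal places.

Bayes' rule in odds form gives O(S|E) = O(S)·[P(E|S)/P(E|¬S)], hence O(S) = O(S|E)/LR.
Posterior odds = 0.673/(1−0.673) = 2.0581. LR = 0.60/0.42 = 1.4286.
Prior odds = 2.0581/1.4286 = 1.4406, so P(S) = 1.4406/(1+1.4406) ≈ 0.59.

P(S) = 0.59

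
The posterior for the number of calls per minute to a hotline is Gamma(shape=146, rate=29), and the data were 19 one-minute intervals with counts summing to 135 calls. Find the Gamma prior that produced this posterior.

Gamma(shape=11, rate=10)

A Gamma(α, β) prior (rate parametrization) on a Poisson rate with n observations summing to S gives posterior Gamma(α+S, β+n).
So α = 146 − 135 = 11 and β = 29 − 19 = 10.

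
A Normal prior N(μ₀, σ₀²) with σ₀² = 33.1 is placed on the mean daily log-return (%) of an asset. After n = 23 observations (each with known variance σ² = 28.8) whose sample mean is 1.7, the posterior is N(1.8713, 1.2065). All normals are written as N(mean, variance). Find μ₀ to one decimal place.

The posterior mean is a precision-weighted average: μ_n = (τ₀μ₀ + τ_data·x̄)/(τ₀+τ_data), with τ₀=1/σ₀² and τ_data=n/σ².
Here τ₀ = 1/33.1 = 0.030211 and τ_data = 23/28.8 = 0.798611, so τ_n = 0.828822.
Rearranging for μ₀: μ₀ = (μ_n·τ_n − τ_data·x̄)/τ₀ = (1.8713·0.828822 − 0.798611·1.7) / 0.030211 = 0.193336/0.030211 ≈ 6.4.

μ₀ = 6.4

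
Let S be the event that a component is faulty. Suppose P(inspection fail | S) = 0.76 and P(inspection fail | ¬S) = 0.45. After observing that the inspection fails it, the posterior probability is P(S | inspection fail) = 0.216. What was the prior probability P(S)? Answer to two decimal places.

Bayes' rule in odds form gives O(S|E) = O(S)·[P(E|S)/P(E|¬S)], hence O(S) = O(S|E)/LR.
Posterior odds = 0.216/(1−0.216) = 0.2755. LR = 0.76/0.45 = 1.6889.
Prior odds = 0.2755/1.6889 = 0.1631, so P(S) = 0.1631/(1+0.1631) ≈ 0.14.

P(S) = 0.14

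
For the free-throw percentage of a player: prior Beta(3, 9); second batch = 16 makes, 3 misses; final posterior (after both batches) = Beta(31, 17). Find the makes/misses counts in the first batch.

12 makes and 5 misses

Because Beta–binomial updating is additive in the counts, the combined data contributed (α_post−α_prior, β_post−β_prior) successes and failures.
Total across both batches: 31−3=28 makes, 17−9=8 misses.
Subtract the second batch: 28−16=12 makes and 8−3=5 misses.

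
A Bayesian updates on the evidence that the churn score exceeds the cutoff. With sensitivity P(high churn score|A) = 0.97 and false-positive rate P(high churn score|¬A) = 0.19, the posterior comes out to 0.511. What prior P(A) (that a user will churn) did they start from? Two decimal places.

Bayes' rule in odds form gives O(A|E) = O(A)·[P(E|A)/P(E|¬A)], hence O(A) = O(A|E)/LR.
Posterior odds = 0.511/(1−0.511) = 1.0450. LR = 0.97/0.19 = 5.1053.
Prior odds = 1.0450/5.1053 = 0.2047, so P(A) = 0.2047/(1+0.2047) ≈ 0.17.

P(A) = 0.17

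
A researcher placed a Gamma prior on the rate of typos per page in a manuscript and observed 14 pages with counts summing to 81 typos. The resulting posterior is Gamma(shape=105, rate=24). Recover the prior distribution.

A Gamma(α, β) prior (rate parametrization) on a Poisson rate with n observations summing to S gives posterior Gamma(α+S, β+n).
So α = 105 − 81 = 24 and β = 24 − 14 = 10.

Gamma(shape=24, rate=10)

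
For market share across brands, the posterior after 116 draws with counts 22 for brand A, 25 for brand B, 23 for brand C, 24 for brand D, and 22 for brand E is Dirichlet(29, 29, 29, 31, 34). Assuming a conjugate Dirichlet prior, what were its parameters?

Dirichlet(7, 4, 6, 7, 12)

For a Dirichlet(α) prior with multinomial counts c, the posterior is Dirichlet(α + c) componentwise.
Subtract each count from the matching posterior parameter: 29−22=7, 29−25=4, 29−23=6, 31−24=7, 34−22=12.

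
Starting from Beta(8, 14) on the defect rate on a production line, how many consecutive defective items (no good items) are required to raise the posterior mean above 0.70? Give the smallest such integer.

k = 25

After k defective items and 0 good items the posterior is Beta(8+k, 14), with mean (8+k)/(8+14+k).
Set (8+k)/(22+k) > 0.70 and solve: k > (0.70·22 − 8)/(1 − 0.70) = 24.667.
The smallest integer exceeding 24.667 is 25, and checking k=25: (33)/(47) = 0.7021 > 0.70.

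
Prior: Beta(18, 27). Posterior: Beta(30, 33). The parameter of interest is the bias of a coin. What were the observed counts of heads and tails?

Under Beta–binomial conjugacy the posterior parameters are (a+s, b+f).
So s = 30 − 18 = 12 and f = 33 − 27 = 6.

12 heads and 6 tails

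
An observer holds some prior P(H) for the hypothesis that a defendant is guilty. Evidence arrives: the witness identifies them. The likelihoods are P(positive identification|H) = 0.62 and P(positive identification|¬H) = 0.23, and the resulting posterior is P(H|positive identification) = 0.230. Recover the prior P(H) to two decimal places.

Bayes' rule in odds form gives O(H|E) = O(H)·[P(E|H)/P(E|¬H)], hence O(H) = O(H|E)/LR.
Posterior odds = 0.230/(1−0.230) = 0.2987. LR = 0.62/0.23 = 2.6957.
Prior odds = 0.2987/2.6957 = 0.1108, so P(H) = 0.1108/(1+0.1108) ≈ 0.10.

P(H) = 0.10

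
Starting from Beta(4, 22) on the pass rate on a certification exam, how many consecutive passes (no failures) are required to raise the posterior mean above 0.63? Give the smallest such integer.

k = 34

After k passes and 0 failures the posterior is Beta(4+k, 22), with mean (4+k)/(4+22+k).
Set (4+k)/(26+k) > 0.63 and solve: k > (0.63·26 − 4)/(1 − 0.63) = 33.459.
The smallest integer exceeding 33.459 is 34, and checking k=34: (38)/(60) = 0.6333 > 0.63.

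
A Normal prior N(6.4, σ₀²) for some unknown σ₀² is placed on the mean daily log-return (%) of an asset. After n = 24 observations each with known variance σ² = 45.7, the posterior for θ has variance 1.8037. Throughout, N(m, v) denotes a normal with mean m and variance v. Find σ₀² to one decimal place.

σ₀² = 34.2

Posterior precision equals prior precision plus data precision: 1/σ_n² = 1/σ₀² + n/σ².
So 1/σ₀² = 1/1.8037 − 24/45.7 = 0.554416 − 0.525164 = 0.029252.
Hence σ₀² = 1/0.029252 ≈ 34.2.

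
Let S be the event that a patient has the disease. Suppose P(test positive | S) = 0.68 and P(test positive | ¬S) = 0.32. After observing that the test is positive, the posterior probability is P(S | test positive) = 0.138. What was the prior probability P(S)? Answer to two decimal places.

Bayes' rule in odds form gives O(S|E) = O(S)·[P(E|S)/P(E|¬S)], hence O(S) = O(S|E)/LR.
Posterior odds = 0.138/(1−0.138) = 0.1601. LR = 0.68/0.32 = 2.1250.
Prior odds = 0.1601/2.1250 = 0.0753, so P(S) = 0.0753/(1+0.0753) ≈ 0.07.

P(S) = 0.07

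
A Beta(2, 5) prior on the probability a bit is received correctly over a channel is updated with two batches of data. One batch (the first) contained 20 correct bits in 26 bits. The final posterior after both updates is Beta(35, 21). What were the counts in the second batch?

Sequential conjugate updates are equivalent to a single update on the pooled data, so total successes = posterior α − prior α and total failures = posterior β − prior β.
Total across both batches: 35−2=33 correct bits, 21−5=16 errors.
Subtract the first batch: 33−20=13 correct bits and 16−6=10 errors.

13 correct bits and 10 errors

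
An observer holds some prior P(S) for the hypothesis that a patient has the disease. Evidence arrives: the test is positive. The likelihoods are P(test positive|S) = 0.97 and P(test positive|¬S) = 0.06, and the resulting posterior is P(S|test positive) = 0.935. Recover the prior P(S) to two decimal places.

P(S) = 0.47

In odds form, posterior odds = prior odds × likelihood ratio, so prior odds = posterior odds ÷ LR.
Posterior odds = 0.935/(1−0.935) = 14.3846. LR = 0.97/0.06 = 16.1667.
Prior odds = 14.3846/16.1667 = 0.8898, so P(S) = 0.8898/(1+0.8898) ≈ 0.47.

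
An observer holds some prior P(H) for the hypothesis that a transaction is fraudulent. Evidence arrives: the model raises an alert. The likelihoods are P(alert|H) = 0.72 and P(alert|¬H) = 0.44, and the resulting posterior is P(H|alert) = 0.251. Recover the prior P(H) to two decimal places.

In odds form, posterior odds = prior odds × likelihood ratio, so prior odds = posterior odds ÷ LR.
Posterior odds = 0.251/(1−0.251) = 0.3351. LR = 0.72/0.44 = 1.6364.
Prior odds = 0.3351/1.6364 = 0.2048, so P(H) = 0.2048/(1+0.2048) ≈ 0.17.

P(H) = 0.17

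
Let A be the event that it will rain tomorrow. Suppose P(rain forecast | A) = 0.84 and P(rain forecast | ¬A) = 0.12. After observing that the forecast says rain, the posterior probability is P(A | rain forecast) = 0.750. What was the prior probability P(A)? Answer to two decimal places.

P(A) = 0.30

In odds form, posterior odds = prior odds × likelihood ratio, so prior odds = posterior odds ÷ LR.
Posterior odds = 0.750/(1−0.750) = 3.0000. LR = 0.84/0.12 = 7.0000.
Prior odds = 3.0000/7.0000 = 0.4286, so P(A) = 0.4286/(1+0.4286) ≈ 0.30.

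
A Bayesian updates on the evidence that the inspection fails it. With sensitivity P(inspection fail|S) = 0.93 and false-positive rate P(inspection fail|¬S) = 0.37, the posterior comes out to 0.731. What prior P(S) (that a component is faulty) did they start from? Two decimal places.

P(S) = 0.52

In odds form, posterior odds = prior odds × likelihood ratio, so prior odds = posterior odds ÷ LR.
Posterior odds = 0.731/(1−0.731) = 2.7175. LR = 0.93/0.37 = 2.5135.
Prior odds = 2.7175/2.5135 = 1.0812, so P(S) = 1.0812/(1+1.0812) ≈ 0.52.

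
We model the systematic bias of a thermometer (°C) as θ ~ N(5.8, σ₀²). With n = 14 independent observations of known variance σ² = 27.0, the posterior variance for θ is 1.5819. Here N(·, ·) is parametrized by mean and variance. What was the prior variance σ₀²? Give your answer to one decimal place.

σ₀² = 8.8

Posterior precision equals prior precision plus data precision: 1/σ_n² = 1/σ₀² + n/σ².
So 1/σ₀² = 1/1.5819 − 14/27.0 = 0.632151 − 0.518519 = 0.113632.
Hence σ₀² = 1/0.113632 ≈ 8.8.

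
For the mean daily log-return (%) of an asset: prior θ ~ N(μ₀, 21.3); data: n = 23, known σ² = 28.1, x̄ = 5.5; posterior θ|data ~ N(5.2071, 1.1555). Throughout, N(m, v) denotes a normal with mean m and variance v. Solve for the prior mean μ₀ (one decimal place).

With known observation variance, the Normal–Normal posterior has precision τ_n = τ₀ + n/σ² and mean μ_n = (τ₀μ₀ + (n/σ²)x̄)/τ_n.
Here τ₀ = 1/21.3 = 0.046948 and τ_data = 23/28.1 = 0.818505, so τ_n = 0.865453.
Rearranging for μ₀: μ₀ = (μ_n·τ_n − τ_data·x̄)/τ₀ = (5.2071·0.865453 − 0.818505·5.5) / 0.046948 = 0.004723/0.046948 ≈ 0.1.

μ₀ = 0.1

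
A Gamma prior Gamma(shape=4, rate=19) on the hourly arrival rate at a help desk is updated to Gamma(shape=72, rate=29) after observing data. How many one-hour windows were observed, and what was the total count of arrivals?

n = 10 one-hour windows with total 68 arrivals

Gamma–Poisson conjugacy: posterior shape = α + Σxᵢ, posterior rate = β + n.
Matching: Σxᵢ = 72 − 4 = 68 and n = 29 − 19 = 10.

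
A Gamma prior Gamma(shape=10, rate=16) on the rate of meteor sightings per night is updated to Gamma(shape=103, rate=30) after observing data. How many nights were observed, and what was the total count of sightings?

A Gamma(α, β) prior (rate parametrization) on a Poisson rate with n observations summing to S gives posterior Gamma(α+S, β+n).
Matching: Σxᵢ = 103 − 10 = 93 and n = 30 − 16 = 14.

n = 14 nights with total 93 sightings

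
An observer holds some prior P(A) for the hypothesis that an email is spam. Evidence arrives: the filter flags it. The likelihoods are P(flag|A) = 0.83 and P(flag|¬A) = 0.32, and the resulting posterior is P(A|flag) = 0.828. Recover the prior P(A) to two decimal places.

In odds form, posterior odds = prior odds × likelihood ratio, so prior odds = posterior odds ÷ LR.
Posterior odds = 0.828/(1−0.828) = 4.8140. LR = 0.83/0.32 = 2.5938.
Prior odds = 4.8140/2.5938 = 1.8560, so P(A) = 1.8560/(1+1.8560) ≈ 0.65.

P(A) = 0.65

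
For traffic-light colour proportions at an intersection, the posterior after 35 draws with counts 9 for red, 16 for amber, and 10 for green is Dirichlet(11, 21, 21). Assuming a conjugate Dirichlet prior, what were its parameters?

For a Dirichlet(α) prior with multinomial counts c, the posterior is Dirichlet(α + c) componentwise.
Subtract each count from the matching posterior parameter: 11−9=2, 21−16=5, 21−10=11.

Dirichlet(2, 5, 11)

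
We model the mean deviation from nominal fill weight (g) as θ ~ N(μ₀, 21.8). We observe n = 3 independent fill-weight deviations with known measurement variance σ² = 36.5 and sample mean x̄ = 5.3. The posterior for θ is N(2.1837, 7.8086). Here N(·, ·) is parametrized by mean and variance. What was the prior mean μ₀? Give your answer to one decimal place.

μ₀ = -3.4

The posterior mean is a precision-weighted average: μ_n = (τ₀μ₀ + τ_data·x̄)/(τ₀+τ_data), with τ₀=1/σ₀² and τ_data=n/σ².
Here τ₀ = 1/21.8 = 0.045872 and τ_data = 3/36.5 = 0.082192, so τ_n = 0.128064.
Rearranging for μ₀: μ₀ = (μ_n·τ_n − τ_data·x̄)/τ₀ = (2.1837·0.128064 − 0.082192·5.3) / 0.045872 = -0.155964/0.045872 ≈ -3.4.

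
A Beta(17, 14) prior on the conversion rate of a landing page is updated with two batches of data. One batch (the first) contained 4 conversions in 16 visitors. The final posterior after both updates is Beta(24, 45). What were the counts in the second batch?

Because Beta–binomial updating is additive in the counts, the combined data contributed (α_post−α_prior, β_post−β_prior) successes and failures.
Total across both batches: 24−17=7 conversions, 45−14=31 bounces.
Subtract the first batch: 7−4=3 conversions and 31−12=19 bounces.

3 conversions and 19 bounces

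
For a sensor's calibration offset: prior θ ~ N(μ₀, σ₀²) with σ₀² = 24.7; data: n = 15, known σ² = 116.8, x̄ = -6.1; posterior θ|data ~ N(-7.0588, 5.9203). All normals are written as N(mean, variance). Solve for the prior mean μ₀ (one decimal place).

μ₀ = -10.1

The posterior mean is a precision-weighted average: μ_n = (τ₀μ₀ + τ_data·x̄)/(τ₀+τ_data), with τ₀=1/σ₀² and τ_data=n/σ².
Here τ₀ = 1/24.7 = 0.040486 and τ_data = 15/116.8 = 0.128425, so τ_n = 0.168911.
Rearranging for μ₀: μ₀ = (μ_n·τ_n − τ_data·x̄)/τ₀ = (-7.0588·0.168911 − 0.128425·-6.1) / 0.040486 = -0.408916/0.040486 ≈ -10.1.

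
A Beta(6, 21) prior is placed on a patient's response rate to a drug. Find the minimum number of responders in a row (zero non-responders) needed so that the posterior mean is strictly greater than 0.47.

After k responders and 0 non-responders the posterior is Beta(6+k, 21), with mean (6+k)/(6+21+k).
Set (6+k)/(27+k) > 0.47 and solve: k > (0.47·27 − 6)/(1 − 0.47) = 12.623.
The smallest integer exceeding 12.623 is 13, and checking k=13: (19)/(40) = 0.4750 > 0.47.

k = 13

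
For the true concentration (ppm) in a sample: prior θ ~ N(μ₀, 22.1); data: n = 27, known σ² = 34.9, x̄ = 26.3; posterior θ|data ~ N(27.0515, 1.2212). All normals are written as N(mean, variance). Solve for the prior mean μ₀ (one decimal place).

With known observation variance, the Normal–Normal posterior has precision τ_n = τ₀ + n/σ² and mean μ_n = (τ₀μ₀ + (n/σ²)x̄)/τ_n.
Here τ₀ = 1/22.1 = 0.045249 and τ_data = 27/34.9 = 0.773639, so τ_n = 0.818888.
Rearranging for μ₀: μ₀ = (μ_n·τ_n − τ_data·x̄)/τ₀ = (27.0515·0.818888 − 0.773639·26.3) / 0.045249 = 1.805443/0.045249 ≈ 39.9.

μ₀ = 39.9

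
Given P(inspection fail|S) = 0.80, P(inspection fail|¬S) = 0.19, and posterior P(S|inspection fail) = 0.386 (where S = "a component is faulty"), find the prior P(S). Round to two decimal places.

Bayes' rule in odds form gives O(S|E) = O(S)·[P(E|S)/P(E|¬S)], hence O(S) = O(S|E)/LR.
Posterior odds = 0.386/(1−0.386) = 0.6287. LR = 0.80/0.19 = 4.2105.
Prior odds = 0.6287/4.2105 = 0.1493, so P(S) = 0.1493/(1+0.1493) ≈ 0.13.

P(S) = 0.13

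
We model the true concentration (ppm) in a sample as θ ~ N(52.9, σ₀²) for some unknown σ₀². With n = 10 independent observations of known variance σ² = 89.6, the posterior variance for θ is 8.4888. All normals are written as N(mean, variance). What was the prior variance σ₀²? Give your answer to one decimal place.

For the Normal–Normal model with known σ², precisions add: τ_n = τ₀ + n/σ².
So 1/σ₀² = 1/8.4888 − 10/89.6 = 0.117802 − 0.111607 = 0.006195.
Hence σ₀² = 1/0.006195 ≈ 161.4.

σ₀² = 161.4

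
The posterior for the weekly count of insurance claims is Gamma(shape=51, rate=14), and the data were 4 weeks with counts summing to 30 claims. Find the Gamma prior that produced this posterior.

A Gamma(α, β) prior (rate parametrization) on a Poisson rate with n observations summing to S gives posterior Gamma(α+S, β+n).
So α = 51 − 30 = 21 and β = 14 − 4 = 10.

Gamma(shape=21, rate=10)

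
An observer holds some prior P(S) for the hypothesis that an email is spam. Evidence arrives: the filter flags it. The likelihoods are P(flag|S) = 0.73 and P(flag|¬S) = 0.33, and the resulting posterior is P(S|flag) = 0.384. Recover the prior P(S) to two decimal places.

P(S) = 0.22

Bayes' rule in odds form gives O(S|E) = O(S)·[P(E|S)/P(E|¬S)], hence O(S) = O(S|E)/LR.
Posterior odds = 0.384/(1−0.384) = 0.6234. LR = 0.73/0.33 = 2.2121.
Prior odds = 0.6234/2.2121 = 0.2818, so P(S) = 0.2818/(1+0.2818) ≈ 0.22.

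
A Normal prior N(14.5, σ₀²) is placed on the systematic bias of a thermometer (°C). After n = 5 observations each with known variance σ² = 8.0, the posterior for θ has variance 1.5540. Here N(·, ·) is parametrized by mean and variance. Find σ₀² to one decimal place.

Posterior precision equals prior precision plus data precision: 1/σ_n² = 1/σ₀² + n/σ².
So 1/σ₀² = 1/1.5540 − 5/8.0 = 0.643501 − 0.625000 = 0.018501.
Hence σ₀² = 1/0.018501 ≈ 54.1.

σ₀² = 54.1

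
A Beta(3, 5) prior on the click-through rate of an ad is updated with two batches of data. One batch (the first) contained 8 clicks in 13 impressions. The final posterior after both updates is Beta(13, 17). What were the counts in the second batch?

2 clicks and 7 non-clicks

Because Beta–binomial updating is additive in the counts, the combined data contributed (α_post−α_prior, β_post−β_prior) successes and failures.
Total across both batches: 13−3=10 clicks, 17−5=12 non-clicks.
Subtract the first batch: 10−8=2 clicks and 12−5=7 non-clicks.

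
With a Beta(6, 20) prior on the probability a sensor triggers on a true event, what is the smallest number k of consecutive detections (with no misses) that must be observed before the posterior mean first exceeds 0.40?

k = 8

After k detections and 0 misses the posterior is Beta(6+k, 20), with mean (6+k)/(6+20+k).
Set (6+k)/(26+k) > 0.40 and solve: k > (0.40·26 − 6)/(1 − 0.40) = 7.333.
The smallest integer exceeding 7.333 is 8, and checking k=8: (14)/(34) = 0.4118 > 0.40.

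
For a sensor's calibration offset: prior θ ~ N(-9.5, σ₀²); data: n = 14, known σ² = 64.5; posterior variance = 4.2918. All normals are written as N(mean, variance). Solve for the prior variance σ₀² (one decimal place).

σ₀² = 62.7

For the Normal–Normal model with known σ², precisions add: τ_n = τ₀ + n/σ².
So 1/σ₀² = 1/4.2918 − 14/64.5 = 0.233002 − 0.217054 = 0.015948.
Hence σ₀² = 1/0.015948 ≈ 62.7.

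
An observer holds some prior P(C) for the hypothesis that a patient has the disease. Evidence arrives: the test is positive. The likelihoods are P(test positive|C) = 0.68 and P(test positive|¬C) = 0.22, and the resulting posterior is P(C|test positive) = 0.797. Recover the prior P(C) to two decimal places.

P(C) = 0.56

Bayes' rule in odds form gives O(C|E) = O(C)·[P(E|C)/P(E|¬C)], hence O(C) = O(C|E)/LR.
Posterior odds = 0.797/(1−0.797) = 3.9261. LR = 0.68/0.22 = 3.0909.
Prior odds = 3.9261/3.0909 = 1.2702, so P(C) = 1.2702/(1+1.2702) ≈ 0.56.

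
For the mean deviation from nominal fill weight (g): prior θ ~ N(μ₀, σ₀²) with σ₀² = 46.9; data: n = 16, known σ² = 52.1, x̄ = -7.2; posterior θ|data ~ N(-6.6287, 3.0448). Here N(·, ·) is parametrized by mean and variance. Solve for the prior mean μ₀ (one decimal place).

μ₀ = 1.6

With known observation variance, the Normal–Normal posterior has precision τ_n = τ₀ + n/σ² and mean μ_n = (τ₀μ₀ + (n/σ²)x̄)/τ_n.
Here τ₀ = 1/46.9 = 0.021322 and τ_data = 16/52.1 = 0.307102, so τ_n = 0.328424.
Rearranging for μ₀: μ₀ = (μ_n·τ_n − τ_data·x̄)/τ₀ = (-6.6287·0.328424 − 0.307102·-7.2) / 0.021322 = 0.034110/0.021322 ≈ 1.6.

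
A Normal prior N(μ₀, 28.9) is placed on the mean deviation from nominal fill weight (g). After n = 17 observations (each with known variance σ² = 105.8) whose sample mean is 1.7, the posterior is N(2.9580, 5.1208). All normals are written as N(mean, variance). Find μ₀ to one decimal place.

The posterior mean is a precision-weighted average: μ_n = (τ₀μ₀ + τ_data·x̄)/(τ₀+τ_data), with τ₀=1/σ₀² and τ_data=n/σ².
Here τ₀ = 1/28.9 = 0.034602 and τ_data = 17/105.8 = 0.160681, so τ_n = 0.195283.
Rearranging for μ₀: μ₀ = (μ_n·τ_n − τ_data·x̄)/τ₀ = (2.9580·0.195283 − 0.160681·1.7) / 0.034602 = 0.304489/0.034602 ≈ 8.8.

μ₀ = 8.8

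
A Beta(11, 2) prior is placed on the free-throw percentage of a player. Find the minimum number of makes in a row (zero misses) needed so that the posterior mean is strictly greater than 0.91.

k = 10

After k makes and 0 misses the posterior is Beta(11+k, 2), with mean (11+k)/(11+2+k).
Set (11+k)/(13+k) > 0.91 and solve: k > (0.91·13 − 11)/(1 − 0.91) = 9.222.
The smallest integer exceeding 9.222 is 10.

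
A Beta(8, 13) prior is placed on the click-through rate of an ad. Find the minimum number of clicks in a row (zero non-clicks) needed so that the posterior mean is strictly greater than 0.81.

k = 48

After k clicks and 0 non-clicks the posterior is Beta(8+k, 13), with mean (8+k)/(8+13+k).
Set (8+k)/(21+k) > 0.81 and solve: k > (0.81·21 − 8)/(1 − 0.81) = 47.421.
The smallest integer exceeding 47.421 is 48, and checking k=48: (56)/(69) = 0.8116 > 0.81.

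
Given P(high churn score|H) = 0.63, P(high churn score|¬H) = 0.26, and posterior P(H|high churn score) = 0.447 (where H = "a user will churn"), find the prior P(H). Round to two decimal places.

In odds form, posterior odds = prior odds × likelihood ratio, so prior odds = posterior odds ÷ LR.
Posterior odds = 0.447/(1−0.447) = 0.8083. LR = 0.63/0.26 = 2.4231.
Prior odds = 0.8083/2.4231 = 0.3336, so P(H) = 0.3336/(1+0.3336) ≈ 0.25.

P(H) = 0.25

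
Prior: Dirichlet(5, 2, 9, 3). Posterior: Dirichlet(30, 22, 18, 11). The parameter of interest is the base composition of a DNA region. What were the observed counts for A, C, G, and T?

For a Dirichlet(α) prior with multinomial counts c, the posterior is Dirichlet(α + c) componentwise.
Counts are posterior − prior componentwise: 30−5=25, 22−2=20, 18−9=9, 11−3=8.

counts (25, 20, 9, 8)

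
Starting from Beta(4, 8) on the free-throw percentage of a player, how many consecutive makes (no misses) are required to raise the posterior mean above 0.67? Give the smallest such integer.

k = 13

After k makes and 0 misses the posterior is Beta(4+k, 8), with mean (4+k)/(4+8+k).
Set (4+k)/(12+k) > 0.67 and solve: k > (0.67·12 − 4)/(1 − 0.67) = 12.242.
The smallest integer exceeding 12.242 is 13.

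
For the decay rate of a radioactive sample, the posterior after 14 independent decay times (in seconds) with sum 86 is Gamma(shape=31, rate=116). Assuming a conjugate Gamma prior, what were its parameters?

For an exponential likelihood with a Gamma(α, β) prior on the rate, n observations with total T give posterior Gamma(α+n, β+T).
So α = 31 − 14 = 17 and β = 116 − 86 = 30.

Gamma(shape=17, rate=30)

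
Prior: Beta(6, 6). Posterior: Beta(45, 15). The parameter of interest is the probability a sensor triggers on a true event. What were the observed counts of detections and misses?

39 detections and 9 misses

Beta is conjugate to the binomial likelihood: posterior = Beta(α+s, β+f).
So s = 45 − 6 = 39 and f = 15 − 6 = 9.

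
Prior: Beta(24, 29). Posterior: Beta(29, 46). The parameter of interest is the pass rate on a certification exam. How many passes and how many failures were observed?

5 passes and 17 failures

Under Beta–binomial conjugacy the posterior parameters are (α+s, β+f).
So s = 29 − 24 = 5 and f = 46 − 29 = 17.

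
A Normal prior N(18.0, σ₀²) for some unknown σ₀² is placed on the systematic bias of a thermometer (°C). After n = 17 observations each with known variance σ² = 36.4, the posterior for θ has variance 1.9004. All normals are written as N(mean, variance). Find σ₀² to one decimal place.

σ₀² = 16.9

Posterior precision equals prior precision plus data precision: 1/σ_n² = 1/σ₀² + n/σ².
So 1/σ₀² = 1/1.9004 − 17/36.4 = 0.526205 − 0.467033 = 0.059172.
Hence σ₀² = 1/0.059172 ≈ 16.9.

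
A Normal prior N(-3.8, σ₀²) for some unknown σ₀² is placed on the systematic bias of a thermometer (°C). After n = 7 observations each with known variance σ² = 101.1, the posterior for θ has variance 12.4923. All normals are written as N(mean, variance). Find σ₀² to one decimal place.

For the Normal–Normal model with known σ², precisions add: τ_n = τ₀ + n/σ².
So 1/σ₀² = 1/12.4923 − 7/101.1 = 0.080049 − 0.069238 = 0.010811.
Hence σ₀² = 1/0.010811 ≈ 92.5.

σ₀² = 92.5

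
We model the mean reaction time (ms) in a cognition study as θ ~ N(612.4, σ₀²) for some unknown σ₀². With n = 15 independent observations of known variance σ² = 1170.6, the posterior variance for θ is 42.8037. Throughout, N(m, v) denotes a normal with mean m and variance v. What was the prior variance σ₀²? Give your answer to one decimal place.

σ₀² = 94.8

For the Normal–Normal model with known σ², precisions add: τ_n = τ₀ + n/σ².
So 1/σ₀² = 1/42.8037 − 15/1170.6 = 0.023362 − 0.012814 = 0.010548.
Hence σ₀² = 1/0.010548 ≈ 94.8.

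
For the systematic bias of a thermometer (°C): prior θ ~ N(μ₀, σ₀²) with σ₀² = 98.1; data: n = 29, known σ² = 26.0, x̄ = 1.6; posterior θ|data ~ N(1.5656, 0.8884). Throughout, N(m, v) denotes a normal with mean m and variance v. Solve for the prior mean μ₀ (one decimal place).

μ₀ = -2.2

The posterior mean is a precision-weighted average: μ_n = (τ₀μ₀ + τ_data·x̄)/(τ₀+τ_data), with τ₀=1/σ₀² and τ_data=n/σ².
Here τ₀ = 1/98.1 = 0.010194 and τ_data = 29/26.0 = 1.115385, so τ_n = 1.125579.
Rearranging for μ₀: μ₀ = (μ_n·τ_n − τ_data·x̄)/τ₀ = (1.5656·1.125579 − 1.115385·1.6) / 0.010194 = -0.022410/0.010194 ≈ -2.2.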